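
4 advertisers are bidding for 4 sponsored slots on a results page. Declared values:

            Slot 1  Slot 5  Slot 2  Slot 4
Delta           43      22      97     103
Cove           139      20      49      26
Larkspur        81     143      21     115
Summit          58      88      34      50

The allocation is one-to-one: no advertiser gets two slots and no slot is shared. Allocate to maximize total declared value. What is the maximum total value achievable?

Max total: $439

Treat this as an assignment problem: match each advertiser to one slot.
Optimal: Delta→Slot 2 ($97), Cove→Slot 1 ($139), Larkspur→Slot 4 ($115), Summit→Slot 5 ($88) — total 97+139+115+88 = $439.
Column-greedy (each slot in turn goes to its best remaining advertiser) gives $429, worse by 10.
Swapping Delta↔Cove (Delta→Slot 1 $43, Cove→Slot 2 $49) loses 144.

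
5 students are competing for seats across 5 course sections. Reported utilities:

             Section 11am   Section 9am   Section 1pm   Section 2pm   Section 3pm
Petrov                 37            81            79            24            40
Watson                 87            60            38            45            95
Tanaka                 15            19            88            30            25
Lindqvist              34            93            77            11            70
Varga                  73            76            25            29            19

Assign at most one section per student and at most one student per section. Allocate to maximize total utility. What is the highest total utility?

Optimal: Petrov→Section 2pm (24 points), Watson→Section 3pm (95 points), Tanaka→Section 1pm (88 points), Lindqvist→Section 9am (93 points), Varga→Section 11am (73 points) — total 24+95+88+93+73 = 373 points.
Row-greedy (each student in turn takes its best remaining section) gives 327 points, worse by 46.
Swapping Varga↔Watson (Varga→Section 3pm 19 points, Watson→Section 11am 87 points) loses 62.
No other one-to-one assignment exceeds 373 points.

Max total: 373 points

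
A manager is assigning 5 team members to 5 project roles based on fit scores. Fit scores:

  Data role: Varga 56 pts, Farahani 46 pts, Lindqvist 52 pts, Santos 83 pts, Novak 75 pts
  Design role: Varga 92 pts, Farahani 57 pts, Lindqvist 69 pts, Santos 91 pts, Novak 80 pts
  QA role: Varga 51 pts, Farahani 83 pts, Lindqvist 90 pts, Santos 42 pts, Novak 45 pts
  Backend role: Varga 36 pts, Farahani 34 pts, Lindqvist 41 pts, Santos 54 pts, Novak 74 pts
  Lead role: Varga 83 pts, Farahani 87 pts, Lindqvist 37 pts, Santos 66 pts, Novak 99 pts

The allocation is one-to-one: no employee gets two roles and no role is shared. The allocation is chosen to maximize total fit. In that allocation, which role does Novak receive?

This is a one-to-one assignment (maximum-weight bipartite matching).
Optimal: Varga→Design role (92 pts), Farahani→Lead role (87 pts), Lindqvist→QA role (90 pts), Santos→Data role (83 pts), Novak→Backend role (74 pts) — total 92+87+90+83+74 = 426 pts.
Max-entry greedy (repeatedly take the single best remaining cell) gives 398 pts, worse by 28.
Swapping Novak↔Farahani (Novak→Lead role 99 pts, Farahani→Backend role 34 pts) loses 28.
No other one-to-one assignment exceeds 426 pts.
Novak's own top role is Lead role (99 pts), but forcing Novak→Lead role and reassigning the rest optimally gives only 398 pts — worse by 28.

Novak receives Backend role.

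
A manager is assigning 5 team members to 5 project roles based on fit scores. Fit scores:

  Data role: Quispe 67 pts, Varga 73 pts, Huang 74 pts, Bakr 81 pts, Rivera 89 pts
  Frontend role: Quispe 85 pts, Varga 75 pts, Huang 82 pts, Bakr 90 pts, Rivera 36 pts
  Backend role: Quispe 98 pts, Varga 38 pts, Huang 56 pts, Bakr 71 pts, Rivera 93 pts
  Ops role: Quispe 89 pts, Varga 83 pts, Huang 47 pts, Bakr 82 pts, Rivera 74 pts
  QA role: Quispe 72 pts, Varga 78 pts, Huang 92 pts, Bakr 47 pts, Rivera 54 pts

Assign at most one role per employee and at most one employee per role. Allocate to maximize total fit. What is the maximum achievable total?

Optimal: Quispe→Backend role (98 pts), Varga→Ops role (83 pts), Huang→QA role (92 pts), Bakr→Frontend role (90 pts), Rivera→Data role (89 pts) — total 98+83+92+90+89 = 452 pts.
Next-best assignment: Quispe→Ops role, Varga→Data role, Huang→QA role, Bakr→Frontend role, Rivera→Backend role = 437 pts.
Swapping Quispe↔Huang (Quispe→QA role 72 pts, Huang→Backend role 56 pts) loses 62.
Checked against all permutations: 452 pts is optimal.

Max total: 452 pts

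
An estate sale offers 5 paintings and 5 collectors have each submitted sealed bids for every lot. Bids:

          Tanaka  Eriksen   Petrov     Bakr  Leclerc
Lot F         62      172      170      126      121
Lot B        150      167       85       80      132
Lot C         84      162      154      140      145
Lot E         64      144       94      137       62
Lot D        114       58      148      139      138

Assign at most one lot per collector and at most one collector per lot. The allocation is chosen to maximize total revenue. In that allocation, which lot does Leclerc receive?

Leclerc receives Lot D.

Treat this as an assignment problem: match each collector to one lot.
Optimal: Tanaka→Lot B ($150), Eriksen→Lot C ($162), Petrov→Lot F ($170), Bakr→Lot E ($137), Leclerc→Lot D ($138) — total 150+162+170+137+138 = $757.
Max-entry greedy (repeatedly take the single best remaining cell) gives $677, worse by 80.
Leclerc's own top lot is Lot C ($145), but forcing Leclerc→Lot C and reassigning the rest optimally gives only $752 — worse by 5.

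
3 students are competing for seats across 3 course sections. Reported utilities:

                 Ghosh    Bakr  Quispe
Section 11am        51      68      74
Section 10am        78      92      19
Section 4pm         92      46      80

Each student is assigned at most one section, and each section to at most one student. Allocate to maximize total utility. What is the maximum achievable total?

Maximum total: 258 points

Optimal: Ghosh→Section 4pm (92 points), Bakr→Section 10am (92 points), Quispe→Section 11am (74 points) — total 92+92+74 = 258 points.
Next-best assignment: Ghosh→Section 10am, Bakr→Section 11am, Quispe→Section 4pm = 226 points.
Swapping Quispe↔Ghosh (Quispe→Section 4pm 80 points, Ghosh→Section 11am 51 points) loses 35.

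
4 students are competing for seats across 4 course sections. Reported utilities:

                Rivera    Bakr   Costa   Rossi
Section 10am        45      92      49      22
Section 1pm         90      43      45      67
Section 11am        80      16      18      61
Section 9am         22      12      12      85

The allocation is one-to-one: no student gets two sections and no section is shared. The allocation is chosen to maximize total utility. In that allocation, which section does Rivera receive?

Rivera receives Section 11am.

Optimal: Rivera→Section 11am (80 points), Bakr→Section 10am (92 points), Costa→Section 1pm (45 points), Rossi→Section 9am (85 points) — total 80+92+45+85 = 302 points.
Next-best assignment: Rivera→Section 1pm, Bakr→Section 10am, Costa→Section 11am, Rossi→Section 9am = 285 points.
No other one-to-one assignment exceeds 302 points.
Rivera's own top section is Section 1pm (90 points), but forcing Rivera→Section 1pm and reassigning the rest optimally gives only 285 points — worse by 17.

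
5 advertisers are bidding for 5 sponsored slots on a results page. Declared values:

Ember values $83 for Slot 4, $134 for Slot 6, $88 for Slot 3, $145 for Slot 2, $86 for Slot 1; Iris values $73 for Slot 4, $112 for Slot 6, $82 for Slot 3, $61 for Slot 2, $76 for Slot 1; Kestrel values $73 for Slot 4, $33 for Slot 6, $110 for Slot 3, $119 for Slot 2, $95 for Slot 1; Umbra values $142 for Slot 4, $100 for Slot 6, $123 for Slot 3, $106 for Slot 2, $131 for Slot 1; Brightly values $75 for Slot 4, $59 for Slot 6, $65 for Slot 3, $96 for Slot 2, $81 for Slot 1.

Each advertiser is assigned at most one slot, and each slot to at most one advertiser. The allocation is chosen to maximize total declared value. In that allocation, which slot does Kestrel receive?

Kestrel receives Slot 3.

This is a one-to-one assignment (maximum-weight bipartite matching).
Optimal: Ember→Slot 2 ($145), Iris→Slot 6 ($112), Kestrel→Slot 3 ($110), Umbra→Slot 4 ($142), Brightly→Slot 1 ($81) — total 145+112+110+142+81 = $590.
Column-greedy (each slot in turn goes to its best remaining advertiser) gives $558, worse by 32.
No other one-to-one assignment exceeds $590.
Kestrel's own top slot is Slot 2 ($119), but forcing Kestrel→Slot 2 and reassigning the rest optimally gives only $558 — worse by 32.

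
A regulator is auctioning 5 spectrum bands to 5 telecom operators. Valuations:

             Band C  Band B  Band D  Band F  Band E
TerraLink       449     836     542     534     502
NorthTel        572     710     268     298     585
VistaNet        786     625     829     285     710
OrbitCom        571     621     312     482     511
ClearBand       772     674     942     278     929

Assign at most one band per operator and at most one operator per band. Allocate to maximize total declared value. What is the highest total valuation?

Optimal: TerraLink→Band B ($836M), NorthTel→Band C ($572M), VistaNet→Band D ($829M), OrbitCom→Band F ($482M), ClearBand→Band E ($929M) — total 836+572+829+482+929 = $3648M.
Row-greedy (each operator in turn takes its best remaining band) gives $3099M, worse by 549.
Next-best assignment: TerraLink→Band B, NorthTel→Band E, VistaNet→Band C, OrbitCom→Band F, ClearBand→Band D = $3631M.
Swapping OrbitCom↔TerraLink (OrbitCom→Band B $621M, TerraLink→Band F $534M) loses 163.
No other one-to-one assignment exceeds $3648M.

Maximum total: $3648M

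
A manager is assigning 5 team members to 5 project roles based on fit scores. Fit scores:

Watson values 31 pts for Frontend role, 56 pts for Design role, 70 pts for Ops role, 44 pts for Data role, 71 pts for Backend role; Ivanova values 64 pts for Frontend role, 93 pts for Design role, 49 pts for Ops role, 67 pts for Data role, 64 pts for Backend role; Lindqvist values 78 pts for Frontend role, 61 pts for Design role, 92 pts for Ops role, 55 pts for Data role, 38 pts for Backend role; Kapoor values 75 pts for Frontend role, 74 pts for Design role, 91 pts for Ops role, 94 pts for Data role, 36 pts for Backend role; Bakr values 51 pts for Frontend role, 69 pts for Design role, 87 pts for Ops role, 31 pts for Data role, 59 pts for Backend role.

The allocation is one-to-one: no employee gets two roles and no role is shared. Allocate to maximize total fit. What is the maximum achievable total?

Max total: 423 pts

This is a one-to-one assignment (maximum-weight bipartite matching).
Optimal: Watson→Backend role (71 pts), Ivanova→Design role (93 pts), Lindqvist→Frontend role (78 pts), Kapoor→Data role (94 pts), Bakr→Ops role (87 pts) — total 71+93+78+94+87 = 423 pts.
Max-entry greedy (repeatedly take the single best remaining cell) gives 401 pts, worse by 22.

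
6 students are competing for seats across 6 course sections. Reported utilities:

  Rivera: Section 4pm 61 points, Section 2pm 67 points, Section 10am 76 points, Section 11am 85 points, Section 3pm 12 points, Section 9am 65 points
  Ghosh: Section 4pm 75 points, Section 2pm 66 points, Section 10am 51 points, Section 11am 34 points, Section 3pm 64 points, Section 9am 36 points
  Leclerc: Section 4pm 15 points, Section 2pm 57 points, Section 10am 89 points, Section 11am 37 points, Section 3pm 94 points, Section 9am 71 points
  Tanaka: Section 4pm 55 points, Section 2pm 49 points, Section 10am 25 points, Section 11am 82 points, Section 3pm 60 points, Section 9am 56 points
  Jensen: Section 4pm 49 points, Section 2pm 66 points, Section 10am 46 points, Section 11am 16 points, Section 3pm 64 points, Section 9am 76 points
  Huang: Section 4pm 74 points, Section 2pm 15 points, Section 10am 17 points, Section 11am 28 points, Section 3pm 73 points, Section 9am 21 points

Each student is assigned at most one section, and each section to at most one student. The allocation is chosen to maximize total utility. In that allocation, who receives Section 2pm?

Optimal: Rivera→Section 10am (76 points), Ghosh→Section 2pm (66 points), Leclerc→Section 3pm (94 points), Tanaka→Section 11am (82 points), Jensen→Section 9am (76 points), Huang→Section 4pm (74 points) — total 76+66+94+82+76+74 = 468 points.
Row-greedy (each student in turn takes its best remaining section) gives 393 points, worse by 75.
Next-best assignment: Rivera→Section 2pm, Ghosh→Section 4pm, Leclerc→Section 10am, Tanaka→Section 11am, Jensen→Section 9am, Huang→Section 3pm = 462 points.
Ghosh's own top section is Section 4pm (75 points), but forcing Ghosh→Section 4pm and reassigning the rest optimally gives only 462 points — worse by 6.

Ghosh receives Section 2pm.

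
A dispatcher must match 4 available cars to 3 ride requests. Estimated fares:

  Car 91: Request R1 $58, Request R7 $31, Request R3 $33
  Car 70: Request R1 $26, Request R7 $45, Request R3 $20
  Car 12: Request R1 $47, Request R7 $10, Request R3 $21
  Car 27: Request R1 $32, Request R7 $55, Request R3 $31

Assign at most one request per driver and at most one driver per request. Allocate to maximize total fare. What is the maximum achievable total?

Treat this as an assignment problem: match each driver to one request.
Optimal: Car 12→Request R1 ($47), Car 27→Request R7 ($55), Car 91→Request R3 ($33) — total 47+55+33 = $135.
Max-entry greedy (repeatedly take the single best remaining cell) gives $134, worse by 1.
Next-best assignment: Car 91→Request R1, Car 70→Request R7, Car 27→Request R3 = $134.

Maximum total: $135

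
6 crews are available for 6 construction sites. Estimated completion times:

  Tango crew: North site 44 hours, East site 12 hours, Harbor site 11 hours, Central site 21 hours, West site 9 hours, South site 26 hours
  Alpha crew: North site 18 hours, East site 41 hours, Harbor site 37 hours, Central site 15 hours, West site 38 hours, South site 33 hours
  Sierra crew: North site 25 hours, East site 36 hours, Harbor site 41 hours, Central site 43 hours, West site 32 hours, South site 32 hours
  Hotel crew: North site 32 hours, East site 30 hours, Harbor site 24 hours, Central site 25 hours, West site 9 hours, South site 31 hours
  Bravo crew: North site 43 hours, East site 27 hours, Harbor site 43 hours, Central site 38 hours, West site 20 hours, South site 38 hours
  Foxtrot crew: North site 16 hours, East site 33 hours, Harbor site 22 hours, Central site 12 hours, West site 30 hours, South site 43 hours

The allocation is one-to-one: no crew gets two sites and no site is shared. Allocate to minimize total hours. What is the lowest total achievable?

Min total: 109 hours

Optimal: Tango crew→Harbor site (11 hours), Alpha crew→North site (18 hours), Sierra crew→South site (32 hours), Hotel crew→West site (9 hours), Bravo crew→East site (27 hours), Foxtrot crew→Central site (12 hours) — total 11+18+32+9+27+12 = 109 hours.
Row-greedy (each crew in turn takes its cheapest remaining site) gives 143 hours, worse by 34.
Next-best assignment: Tango crew→Harbor site, Alpha crew→Central site, Sierra crew→South site, Hotel crew→West site, Bravo crew→East site, Foxtrot crew→North site = 110 hours.
Swapping Foxtrot crew↔Alpha crew (Foxtrot crew→North site 16 hours, Alpha crew→Central site 15 hours) adds 1.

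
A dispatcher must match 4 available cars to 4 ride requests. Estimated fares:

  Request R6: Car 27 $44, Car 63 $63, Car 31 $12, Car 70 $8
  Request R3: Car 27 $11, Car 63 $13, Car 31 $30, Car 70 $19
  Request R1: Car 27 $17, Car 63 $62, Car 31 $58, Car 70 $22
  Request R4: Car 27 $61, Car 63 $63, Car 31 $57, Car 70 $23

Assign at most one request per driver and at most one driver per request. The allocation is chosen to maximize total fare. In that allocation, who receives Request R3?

Car 70 receives Request R3.

Treat this as an assignment problem: match each driver to one request.
Optimal: Car 27→Request R4 ($61), Car 63→Request R6 ($63), Car 31→Request R1 ($58), Car 70→Request R3 ($19) — total 61+63+58+19 = $201.
Swapping Car 27↔Car 31 (Car 27→Request R1 $17, Car 31→Request R4 $57) loses 45.
Checked against all permutations: $201 is optimal.
Car 70's own top request is Request R4 ($23), but forcing Car 70→Request R4 and reassigning the rest optimally gives only $159 — worse by 42.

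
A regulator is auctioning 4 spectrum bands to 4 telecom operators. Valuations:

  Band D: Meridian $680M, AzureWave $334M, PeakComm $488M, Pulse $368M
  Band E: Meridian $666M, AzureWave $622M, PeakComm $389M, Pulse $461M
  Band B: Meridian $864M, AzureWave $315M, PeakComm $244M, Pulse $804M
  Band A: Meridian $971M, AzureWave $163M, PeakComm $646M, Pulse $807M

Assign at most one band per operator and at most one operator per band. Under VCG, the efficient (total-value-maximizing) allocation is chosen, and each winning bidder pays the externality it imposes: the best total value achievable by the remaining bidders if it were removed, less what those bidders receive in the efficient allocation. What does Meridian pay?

Meridian pays $158M.

Efficient allocation: Meridian→Band A ($971M), AzureWave→Band E ($622M), PeakComm→Band D ($488M), Pulse→Band B ($804M); total welfare W = $2885M.
Meridian receives Band A at value $971M, so the others get W − 971 = $1914M.
Without Meridian: best allocation of the remaining 3 bidders over all 4 bands is AzureWave→Band E ($622M), PeakComm→Band A ($646M), Pulse→Band B ($804M), total $2072M.
VCG payment = (others' best without Meridian) − (others' welfare with Meridian) = 2072 − 1914 = $158M.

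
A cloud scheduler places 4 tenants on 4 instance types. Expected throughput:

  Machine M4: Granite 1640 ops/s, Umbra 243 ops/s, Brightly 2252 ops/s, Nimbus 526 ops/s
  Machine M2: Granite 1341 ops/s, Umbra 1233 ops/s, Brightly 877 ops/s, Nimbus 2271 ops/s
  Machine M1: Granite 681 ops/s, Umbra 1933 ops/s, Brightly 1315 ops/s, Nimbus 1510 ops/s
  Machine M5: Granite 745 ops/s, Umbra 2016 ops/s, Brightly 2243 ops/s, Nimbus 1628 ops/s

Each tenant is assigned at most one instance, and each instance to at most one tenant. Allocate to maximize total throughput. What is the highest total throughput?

Max total: 8087 ops/s

Optimal: Granite→Machine M4 (1640 ops/s), Umbra→Machine M1 (1933 ops/s), Brightly→Machine M5 (2243 ops/s), Nimbus→Machine M2 (2271 ops/s) — total 1640+1933+2243+2271 = 8087 ops/s.
Column-greedy (each instance in turn goes to its best remaining tenant) gives 7201 ops/s, worse by 886.
Next-best assignment: Granite→Machine M4, Umbra→Machine M5, Brightly→Machine M1, Nimbus→Machine M2 = 7242 ops/s.
Every other assignment is strictly worse.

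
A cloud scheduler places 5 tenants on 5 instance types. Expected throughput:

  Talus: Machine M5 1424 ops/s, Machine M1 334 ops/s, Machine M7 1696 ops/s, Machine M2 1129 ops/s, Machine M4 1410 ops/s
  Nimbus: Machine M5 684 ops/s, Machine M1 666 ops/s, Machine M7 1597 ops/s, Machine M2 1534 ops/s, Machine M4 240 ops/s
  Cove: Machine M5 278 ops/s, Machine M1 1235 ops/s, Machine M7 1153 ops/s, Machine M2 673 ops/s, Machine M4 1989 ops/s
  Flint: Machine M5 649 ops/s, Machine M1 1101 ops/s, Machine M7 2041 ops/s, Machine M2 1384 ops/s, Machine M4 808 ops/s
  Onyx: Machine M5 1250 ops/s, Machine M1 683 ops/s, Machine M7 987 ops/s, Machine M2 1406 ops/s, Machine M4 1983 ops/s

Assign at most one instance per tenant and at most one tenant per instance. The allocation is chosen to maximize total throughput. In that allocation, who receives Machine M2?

Nimbus receives Machine M2.

Optimal: Talus→Machine M5 (1424 ops/s), Nimbus→Machine M2 (1534 ops/s), Cove→Machine M1 (1235 ops/s), Flint→Machine M7 (2041 ops/s), Onyx→Machine M4 (1983 ops/s) — total 1424+1534+1235+2041+1983 = 8217 ops/s.
Max-entry greedy (repeatedly take the single best remaining cell) gives 7671 ops/s, worse by 546.
Next-best assignment: Talus→Machine M5, Nimbus→Machine M2, Cove→Machine M4, Flint→Machine M7, Onyx→Machine M1 = 7671 ops/s.
Swapping Flint↔Talus (Flint→Machine M5 649 ops/s, Talus→Machine M7 1696 ops/s) loses 1120.
Every other assignment is strictly worse.
Nimbus's own top instance is Machine M7 (1597 ops/s), but forcing Nimbus→Machine M7 and reassigning the rest optimally gives only 7623 ops/s — worse by 594.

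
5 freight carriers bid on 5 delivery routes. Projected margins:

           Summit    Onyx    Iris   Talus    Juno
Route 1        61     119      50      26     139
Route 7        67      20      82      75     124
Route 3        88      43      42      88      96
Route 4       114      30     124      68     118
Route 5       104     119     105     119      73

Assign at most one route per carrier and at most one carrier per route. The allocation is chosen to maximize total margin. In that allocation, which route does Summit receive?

Optimal: Summit→Route 3 ($88k), Onyx→Route 1 ($119k), Iris→Route 4 ($124k), Talus→Route 5 ($119k), Juno→Route 7 ($124k) — total 88+119+124+119+124 = $574k.
Row-greedy (each carrier in turn takes its best remaining route) gives $550k, worse by 24.
Next-best assignment: Summit→Route 5, Onyx→Route 1, Iris→Route 4, Talus→Route 3, Juno→Route 7 = $559k.
Swapping Iris↔Talus (Iris→Route 5 $105k, Talus→Route 4 $68k) loses 70.
Summit's own top route is Route 4 ($114k), but forcing Summit→Route 4 and reassigning the rest optimally gives only $550k — worse by 24.

Summit receives Route 3.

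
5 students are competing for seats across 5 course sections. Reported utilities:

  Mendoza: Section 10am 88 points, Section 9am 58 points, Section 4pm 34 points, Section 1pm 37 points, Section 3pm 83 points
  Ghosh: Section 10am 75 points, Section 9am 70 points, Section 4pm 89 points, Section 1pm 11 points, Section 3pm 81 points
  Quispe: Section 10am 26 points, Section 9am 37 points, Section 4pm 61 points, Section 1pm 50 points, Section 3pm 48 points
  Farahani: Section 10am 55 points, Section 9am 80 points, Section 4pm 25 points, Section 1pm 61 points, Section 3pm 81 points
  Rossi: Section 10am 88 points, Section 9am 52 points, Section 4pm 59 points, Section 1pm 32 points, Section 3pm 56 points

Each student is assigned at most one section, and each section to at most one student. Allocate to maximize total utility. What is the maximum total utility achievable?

Maximum total: 390 points

Optimal: Mendoza→Section 3pm (83 points), Ghosh→Section 4pm (89 points), Quispe→Section 1pm (50 points), Farahani→Section 9am (80 points), Rossi→Section 10am (88 points) — total 83+89+50+80+88 = 390 points.
Max-entry greedy (repeatedly take the single best remaining cell) gives 360 points, worse by 30.
Next-best assignment: Mendoza→Section 9am, Ghosh→Section 4pm, Quispe→Section 1pm, Farahani→Section 3pm, Rossi→Section 10am = 366 points.
No other one-to-one assignment exceeds 390 points.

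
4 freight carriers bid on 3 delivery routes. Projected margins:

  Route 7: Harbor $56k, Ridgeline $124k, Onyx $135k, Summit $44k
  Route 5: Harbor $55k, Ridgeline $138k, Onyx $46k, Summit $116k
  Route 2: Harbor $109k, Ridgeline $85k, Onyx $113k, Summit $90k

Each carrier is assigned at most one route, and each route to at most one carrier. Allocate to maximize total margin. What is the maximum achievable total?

Max total: $382k

This is a one-to-one assignment (maximum-weight bipartite matching).
Optimal: Onyx→Route 7 ($135k), Ridgeline→Route 5 ($138k), Harbor→Route 2 ($109k) — total 135+138+109 = $382k.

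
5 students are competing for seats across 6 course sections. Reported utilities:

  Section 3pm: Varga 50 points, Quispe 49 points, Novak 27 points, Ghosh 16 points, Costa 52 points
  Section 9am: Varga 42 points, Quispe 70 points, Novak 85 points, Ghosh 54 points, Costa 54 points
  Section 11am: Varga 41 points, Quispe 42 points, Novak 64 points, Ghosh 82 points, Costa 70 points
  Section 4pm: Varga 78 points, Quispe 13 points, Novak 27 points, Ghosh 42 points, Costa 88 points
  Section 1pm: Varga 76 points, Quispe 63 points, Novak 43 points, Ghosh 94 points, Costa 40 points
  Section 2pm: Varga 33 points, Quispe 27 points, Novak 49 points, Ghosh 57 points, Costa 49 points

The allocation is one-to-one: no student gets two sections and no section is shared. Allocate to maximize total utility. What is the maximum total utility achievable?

Treat this as an assignment problem: match each student to one section.
Optimal: Varga→Section 1pm (76 points), Quispe→Section 3pm (49 points), Novak→Section 9am (85 points), Ghosh→Section 11am (82 points), Costa→Section 4pm (88 points) — total 76+49+85+82+88 = 380 points.
Row-greedy (each student in turn takes its best remaining section) gives 358 points, worse by 22.

Maximum total: 380 points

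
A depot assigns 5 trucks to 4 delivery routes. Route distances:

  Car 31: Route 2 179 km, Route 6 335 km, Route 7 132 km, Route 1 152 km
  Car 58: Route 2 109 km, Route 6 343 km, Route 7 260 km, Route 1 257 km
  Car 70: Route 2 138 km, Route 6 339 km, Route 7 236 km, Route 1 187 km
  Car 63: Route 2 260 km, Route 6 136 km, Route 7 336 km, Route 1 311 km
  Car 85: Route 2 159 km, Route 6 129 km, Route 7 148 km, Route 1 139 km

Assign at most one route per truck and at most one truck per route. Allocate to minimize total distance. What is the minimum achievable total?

Min total: 516 km

Optimal: Car 58→Route 2 (109 km), Car 63→Route 6 (136 km), Car 31→Route 7 (132 km), Car 85→Route 1 (139 km) — total 109+136+132+139 = 516 km.
Column-greedy (each route in turn goes to its cheapest remaining truck) gives 557 km, worse by 41.
Next-best assignment: Car 58→Route 2, Car 63→Route 6, Car 85→Route 7, Car 31→Route 1 = 545 km.
Swapping Car 85↔Car 31 (Car 85→Route 7 148 km, Car 31→Route 1 152 km) adds 29.
Checked against all permutations: 516 km is optimal.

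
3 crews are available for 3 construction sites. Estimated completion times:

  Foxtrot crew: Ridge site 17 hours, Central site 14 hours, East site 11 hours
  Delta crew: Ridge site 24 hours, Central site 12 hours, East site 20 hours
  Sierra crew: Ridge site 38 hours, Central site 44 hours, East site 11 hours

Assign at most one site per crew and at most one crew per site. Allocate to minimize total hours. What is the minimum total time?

Treat this as an assignment problem: match each crew to one site.
Optimal: Foxtrot crew→Ridge site (17 hours), Delta crew→Central site (12 hours), Sierra crew→East site (11 hours) — total 17+12+11 = 40 hours.
Min-entry greedy (repeatedly take the single cheapest remaining cell) gives 61 hours, worse by 21.
Swapping Delta crew↔Sierra crew (Delta crew→East site 20 hours, Sierra crew→Central site 44 hours) adds 41.
Checked against all permutations: 40 hours is optimal.

Minimum total: 40 hours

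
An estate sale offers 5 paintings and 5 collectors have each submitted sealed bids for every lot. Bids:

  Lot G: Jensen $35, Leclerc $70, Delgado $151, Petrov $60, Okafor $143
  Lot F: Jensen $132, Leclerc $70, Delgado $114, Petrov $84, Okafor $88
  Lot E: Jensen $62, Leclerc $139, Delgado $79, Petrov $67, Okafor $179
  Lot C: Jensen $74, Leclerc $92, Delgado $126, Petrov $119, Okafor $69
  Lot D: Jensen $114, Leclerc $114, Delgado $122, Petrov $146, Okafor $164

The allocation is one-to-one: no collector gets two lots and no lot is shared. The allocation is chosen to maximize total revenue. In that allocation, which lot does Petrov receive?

Petrov receives Lot C.

Optimal: Jensen→Lot F ($132), Leclerc→Lot E ($139), Delgado→Lot G ($151), Petrov→Lot C ($119), Okafor→Lot D ($164) — total 132+139+151+119+164 = $705.
Column-greedy (each lot in turn goes to its best remaining collector) gives $695, worse by 10.
Swapping Jensen↔Leclerc (Jensen→Lot E $62, Leclerc→Lot F $70) loses 139.
No other one-to-one assignment exceeds $705.
Petrov's own top lot is Lot D ($146), but forcing Petrov→Lot D and reassigning the rest optimally gives only $700 — worse by 5.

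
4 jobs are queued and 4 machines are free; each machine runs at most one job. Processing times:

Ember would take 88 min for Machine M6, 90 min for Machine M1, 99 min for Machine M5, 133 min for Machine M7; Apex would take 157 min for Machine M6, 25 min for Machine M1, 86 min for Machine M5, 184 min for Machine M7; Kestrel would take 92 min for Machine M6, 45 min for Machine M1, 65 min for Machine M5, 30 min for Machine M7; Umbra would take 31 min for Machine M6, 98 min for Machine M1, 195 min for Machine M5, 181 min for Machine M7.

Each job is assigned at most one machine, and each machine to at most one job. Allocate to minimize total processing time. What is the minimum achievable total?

Min total: 185 min

Optimal: Ember→Machine M5 (99 min), Apex→Machine M1 (25 min), Kestrel→Machine M7 (30 min), Umbra→Machine M6 (31 min) — total 99+25+30+31 = 185 min.
Row-greedy (each job in turn takes its cheapest remaining machine) gives 338 min, worse by 153.
Swapping Ember↔Kestrel (Ember→Machine M7 133 min, Kestrel→Machine M5 65 min) adds 69.
Checked against all permutations: 185 min is optimal.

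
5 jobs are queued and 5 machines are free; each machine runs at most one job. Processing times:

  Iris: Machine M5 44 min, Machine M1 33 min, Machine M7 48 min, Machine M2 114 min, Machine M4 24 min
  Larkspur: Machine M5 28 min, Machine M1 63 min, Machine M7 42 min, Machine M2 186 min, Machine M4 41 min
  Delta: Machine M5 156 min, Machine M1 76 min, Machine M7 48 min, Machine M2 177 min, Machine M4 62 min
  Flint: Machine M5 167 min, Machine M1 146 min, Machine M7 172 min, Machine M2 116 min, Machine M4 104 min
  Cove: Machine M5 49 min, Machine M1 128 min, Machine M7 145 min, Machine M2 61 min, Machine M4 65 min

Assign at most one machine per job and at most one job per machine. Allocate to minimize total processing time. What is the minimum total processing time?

This is the linear assignment problem.
Optimal: Iris→Machine M1 (33 min), Larkspur→Machine M5 (28 min), Delta→Machine M7 (48 min), Flint→Machine M4 (104 min), Cove→Machine M2 (61 min) — total 33+28+48+104+61 = 274 min.

Minimum total: 274 min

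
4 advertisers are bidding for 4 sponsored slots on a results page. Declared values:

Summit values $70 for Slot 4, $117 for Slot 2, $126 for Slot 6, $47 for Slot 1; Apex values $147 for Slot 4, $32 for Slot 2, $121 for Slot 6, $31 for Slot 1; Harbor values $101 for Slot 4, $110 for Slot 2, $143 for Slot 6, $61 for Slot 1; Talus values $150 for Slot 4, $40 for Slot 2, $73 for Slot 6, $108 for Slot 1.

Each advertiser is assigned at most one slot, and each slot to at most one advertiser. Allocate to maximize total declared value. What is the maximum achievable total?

Maximum total: $515

Optimal: Summit→Slot 2 ($117), Apex→Slot 4 ($147), Harbor→Slot 6 ($143), Talus→Slot 1 ($108) — total 117+147+143+108 = $515.
Row-greedy (each advertiser in turn takes its best remaining slot) gives $491, worse by 24.
Next-best assignment: Summit→Slot 6, Apex→Slot 4, Harbor→Slot 2, Talus→Slot 1 = $491.
Swapping Apex↔Harbor (Apex→Slot 6 $121, Harbor→Slot 4 $101) loses 68.
No other one-to-one assignment exceeds $515.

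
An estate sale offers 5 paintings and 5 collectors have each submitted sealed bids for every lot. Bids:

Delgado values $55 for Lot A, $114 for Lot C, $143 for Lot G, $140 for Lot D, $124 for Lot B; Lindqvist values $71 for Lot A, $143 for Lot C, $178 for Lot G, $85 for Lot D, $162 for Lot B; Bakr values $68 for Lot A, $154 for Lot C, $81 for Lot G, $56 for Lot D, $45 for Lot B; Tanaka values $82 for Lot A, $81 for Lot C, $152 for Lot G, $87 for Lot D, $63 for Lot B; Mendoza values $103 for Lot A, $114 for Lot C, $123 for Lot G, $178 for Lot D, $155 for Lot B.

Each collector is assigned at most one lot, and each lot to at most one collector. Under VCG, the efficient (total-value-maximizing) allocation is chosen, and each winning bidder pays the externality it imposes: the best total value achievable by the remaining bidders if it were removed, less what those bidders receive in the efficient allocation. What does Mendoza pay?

Mendoza pays $67.

Efficient allocation: Delgado→Lot G ($143), Lindqvist→Lot B ($162), Bakr→Lot C ($154), Tanaka→Lot A ($82), Mendoza→Lot D ($178); total welfare W = $719.
Mendoza receives Lot D at value $178, so the others get W − 178 = $541.
Without Mendoza: best allocation of the remaining 4 bidders over all 5 lots is Delgado→Lot D ($140), Lindqvist→Lot B ($162), Bakr→Lot C ($154), Tanaka→Lot G ($152), total $608.
VCG payment = (others' best without Mendoza) − (others' welfare with Mendoza) = 608 − 541 = $67.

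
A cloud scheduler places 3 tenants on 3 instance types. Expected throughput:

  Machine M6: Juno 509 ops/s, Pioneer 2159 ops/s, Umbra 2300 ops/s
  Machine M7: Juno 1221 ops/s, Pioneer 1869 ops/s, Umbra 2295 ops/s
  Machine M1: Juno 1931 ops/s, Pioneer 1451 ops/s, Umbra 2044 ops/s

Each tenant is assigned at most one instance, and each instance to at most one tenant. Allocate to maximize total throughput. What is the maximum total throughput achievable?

Maximum total: 6385 ops/s

This is a one-to-one assignment (maximum-weight bipartite matching).
Optimal: Juno→Machine M1 (1931 ops/s), Pioneer→Machine M6 (2159 ops/s), Umbra→Machine M7 (2295 ops/s) — total 1931+2159+2295 = 6385 ops/s.
Column-greedy (each instance in turn goes to its best remaining tenant) gives 6100 ops/s, worse by 285.
Every other assignment is strictly worse.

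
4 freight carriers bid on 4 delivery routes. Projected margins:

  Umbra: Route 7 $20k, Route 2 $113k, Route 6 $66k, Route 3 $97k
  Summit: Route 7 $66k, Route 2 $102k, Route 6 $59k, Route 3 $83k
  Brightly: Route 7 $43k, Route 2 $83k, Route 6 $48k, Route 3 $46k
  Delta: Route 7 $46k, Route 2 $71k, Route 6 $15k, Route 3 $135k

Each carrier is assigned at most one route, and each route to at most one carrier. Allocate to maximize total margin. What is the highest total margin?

This is a one-to-one assignment (maximum-weight bipartite matching).
Optimal: Umbra→Route 2 ($113k), Summit→Route 7 ($66k), Brightly→Route 6 ($48k), Delta→Route 3 ($135k) — total 113+66+48+135 = $362k.
Row-greedy (each carrier in turn takes its best remaining route) gives $290k, worse by 72.

Max total: $362k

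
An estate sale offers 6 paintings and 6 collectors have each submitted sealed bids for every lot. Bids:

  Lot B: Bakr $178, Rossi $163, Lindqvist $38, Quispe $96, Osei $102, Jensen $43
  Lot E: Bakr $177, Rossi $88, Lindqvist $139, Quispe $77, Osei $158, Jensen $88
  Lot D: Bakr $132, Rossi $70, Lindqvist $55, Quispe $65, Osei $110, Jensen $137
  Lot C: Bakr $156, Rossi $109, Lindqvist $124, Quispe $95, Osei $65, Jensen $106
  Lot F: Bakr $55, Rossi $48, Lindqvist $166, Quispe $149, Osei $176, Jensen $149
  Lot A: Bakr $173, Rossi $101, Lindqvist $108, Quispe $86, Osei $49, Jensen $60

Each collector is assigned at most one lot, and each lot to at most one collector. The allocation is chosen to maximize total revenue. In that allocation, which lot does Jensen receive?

Jensen receives Lot D.

Optimal: Bakr→Lot A ($173), Rossi→Lot B ($163), Lindqvist→Lot C ($124), Quispe→Lot F ($149), Osei→Lot E ($158), Jensen→Lot D ($137) — total 173+163+124+149+158+137 = $904.
Column-greedy (each lot in turn goes to its best remaining collector) gives $847, worse by 57.
Swapping Quispe↔Osei (Quispe→Lot E $77, Osei→Lot F $176) loses 54.
Checked against all permutations: $904 is optimal.
Jensen's own top lot is Lot F ($149), but forcing Jensen→Lot F and reassigning the rest optimally gives only $832 — worse by 72.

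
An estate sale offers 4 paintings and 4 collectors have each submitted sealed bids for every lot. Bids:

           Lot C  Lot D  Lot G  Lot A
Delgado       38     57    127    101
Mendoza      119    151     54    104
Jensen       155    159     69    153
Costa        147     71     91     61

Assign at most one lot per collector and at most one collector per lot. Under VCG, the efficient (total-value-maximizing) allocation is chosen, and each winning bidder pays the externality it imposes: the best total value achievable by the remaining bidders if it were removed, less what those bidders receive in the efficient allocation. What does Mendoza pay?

Mendoza pays $6.

Efficient allocation: Delgado→Lot G ($127), Mendoza→Lot D ($151), Jensen→Lot A ($153), Costa→Lot C ($147); total welfare W = $578.
Mendoza receives Lot D at value $151, so the others get W − 151 = $427.
Without Mendoza: best allocation of the remaining 3 bidders over all 4 lots is Delgado→Lot G ($127), Jensen→Lot D ($159), Costa→Lot C ($147), total $433.
VCG payment = (others' best without Mendoza) − (others' welfare with Mendoza) = 433 − 427 = $6.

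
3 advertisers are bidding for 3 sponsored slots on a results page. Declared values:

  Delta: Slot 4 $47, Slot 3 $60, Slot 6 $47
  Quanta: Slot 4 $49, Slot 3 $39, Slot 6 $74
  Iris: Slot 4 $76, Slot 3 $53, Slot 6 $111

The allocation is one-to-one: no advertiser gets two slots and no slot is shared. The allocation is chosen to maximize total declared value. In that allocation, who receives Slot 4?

This is the linear assignment problem.
Optimal: Delta→Slot 3 ($60), Quanta→Slot 4 ($49), Iris→Slot 6 ($111) — total 60+49+111 = $220.
Row-greedy (each advertiser in turn takes its best remaining slot) gives $210, worse by 10.
Quanta's own top slot is Slot 6 ($74), but forcing Quanta→Slot 6 and reassigning the rest optimally gives only $210 — worse by 10.

Quanta receives Slot 4.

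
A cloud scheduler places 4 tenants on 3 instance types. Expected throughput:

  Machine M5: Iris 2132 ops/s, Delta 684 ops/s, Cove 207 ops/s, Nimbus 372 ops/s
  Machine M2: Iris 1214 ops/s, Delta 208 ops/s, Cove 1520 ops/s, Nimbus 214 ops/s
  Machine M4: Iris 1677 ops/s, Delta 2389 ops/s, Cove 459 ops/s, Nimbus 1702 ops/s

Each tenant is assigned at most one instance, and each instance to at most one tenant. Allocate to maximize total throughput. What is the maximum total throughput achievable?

Max total: 6041 ops/s

Optimal: Iris→Machine M5 (2132 ops/s), Cove→Machine M2 (1520 ops/s), Delta→Machine M4 (2389 ops/s) — total 2132+1520+2389 = 6041 ops/s.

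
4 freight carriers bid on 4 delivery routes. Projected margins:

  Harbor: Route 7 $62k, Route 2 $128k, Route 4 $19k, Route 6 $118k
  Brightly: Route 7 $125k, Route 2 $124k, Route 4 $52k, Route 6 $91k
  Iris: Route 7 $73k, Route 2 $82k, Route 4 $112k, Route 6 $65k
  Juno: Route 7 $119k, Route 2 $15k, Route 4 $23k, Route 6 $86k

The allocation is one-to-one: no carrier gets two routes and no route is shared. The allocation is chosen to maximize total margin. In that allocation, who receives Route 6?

Harbor receives Route 6.

Optimal: Harbor→Route 6 ($118k), Brightly→Route 2 ($124k), Iris→Route 4 ($112k), Juno→Route 7 ($119k) — total 118+124+112+119 = $473k.
Row-greedy (each carrier in turn takes its best remaining route) gives $451k, worse by 22.
Next-best assignment: Harbor→Route 2, Brightly→Route 7, Iris→Route 4, Juno→Route 6 = $451k.
Harbor's own top route is Route 2 ($128k), but forcing Harbor→Route 2 and reassigning the rest optimally gives only $451k — worse by 22.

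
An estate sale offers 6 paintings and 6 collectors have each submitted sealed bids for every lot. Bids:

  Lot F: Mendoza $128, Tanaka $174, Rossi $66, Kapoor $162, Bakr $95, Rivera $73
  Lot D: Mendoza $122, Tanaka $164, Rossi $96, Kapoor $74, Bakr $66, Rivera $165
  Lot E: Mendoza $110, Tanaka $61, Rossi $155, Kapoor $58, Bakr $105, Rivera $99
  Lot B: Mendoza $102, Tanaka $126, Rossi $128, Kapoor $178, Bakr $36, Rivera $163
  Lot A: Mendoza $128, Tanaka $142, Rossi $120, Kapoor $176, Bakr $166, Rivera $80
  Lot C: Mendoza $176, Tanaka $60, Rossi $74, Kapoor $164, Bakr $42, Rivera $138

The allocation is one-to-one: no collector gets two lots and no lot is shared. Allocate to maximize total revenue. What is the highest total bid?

Maximum total: $1014

This is the linear assignment problem.
Optimal: Mendoza→Lot C ($176), Tanaka→Lot F ($174), Rossi→Lot E ($155), Kapoor→Lot B ($178), Bakr→Lot A ($166), Rivera→Lot D ($165) — total 176+174+155+178+166+165 = $1014.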